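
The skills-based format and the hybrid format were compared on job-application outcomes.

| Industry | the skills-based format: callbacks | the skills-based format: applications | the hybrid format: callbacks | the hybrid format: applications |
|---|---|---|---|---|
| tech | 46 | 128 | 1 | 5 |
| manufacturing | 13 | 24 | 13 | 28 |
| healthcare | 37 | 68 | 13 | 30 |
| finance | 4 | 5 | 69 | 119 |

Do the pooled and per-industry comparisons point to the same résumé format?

Tech: the skills-based format 46/128 = 35.9%, the hybrid format 1/5 = 20.0% → the skills-based format
Manufacturing: the skills-based format 13/24 = 54.2%, the hybrid format 13/28 = 46.4% → the skills-based format
Healthcare: the skills-based format 37/68 = 54.4%, the hybrid format 13/30 = 43.3% → the skills-based format
Finance: the skills-based format 4/5 = 80.0%, the hybrid format 69/119 = 58.0% → the skills-based format
Overall: the skills-based format 100/225 = 44.4%, the hybrid format 96/182 = 52.7% → the hybrid format
The skills-based format wins each industry group but the hybrid format wins overall — the comparison reverses. The skills-based format's applications skew toward tech, which has a lower base rate.

No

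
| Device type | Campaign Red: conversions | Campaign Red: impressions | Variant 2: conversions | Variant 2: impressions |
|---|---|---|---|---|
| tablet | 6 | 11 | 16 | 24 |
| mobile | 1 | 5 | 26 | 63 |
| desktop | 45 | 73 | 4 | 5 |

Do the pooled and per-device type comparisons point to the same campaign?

No

Tablet: Campaign Red 6/11 = 54.5%, Variant 2 16/24 = 66.7% → Variant 2
Mobile: Campaign Red 1/5 = 20.0%, Variant 2 26/63 = 41.3% → Variant 2
Desktop: Campaign Red 45/73 = 61.6%, Variant 2 4/5 = 80.0% → Variant 2
Overall: Campaign Red 52/89 = 58.4%, Variant 2 46/92 = 50.0% → Campaign Red
Variant 2 wins each device group but Campaign Red wins overall — the comparison reverses. Variant 2's impressions skew toward mobile, which has a lower base rate.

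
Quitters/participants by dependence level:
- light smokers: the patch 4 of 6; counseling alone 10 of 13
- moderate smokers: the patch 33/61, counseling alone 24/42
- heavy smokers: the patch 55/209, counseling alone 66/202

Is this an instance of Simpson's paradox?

No

Light smokers: the patch 4/6 = 66.7%, counseling alone 10/13 = 76.9% → counseling alone
Moderate smokers: the patch 33/61 = 54.1%, counseling alone 24/42 = 57.1% → counseling alone
Heavy smokers: the patch 55/209 = 26.3%, counseling alone 66/202 = 32.7% → counseling alone
Overall: the patch 92/276 = 33.3%, counseling alone 100/257 = 38.9% → counseling alone
Counseling alone wins overall and in every dependence group — no reversal.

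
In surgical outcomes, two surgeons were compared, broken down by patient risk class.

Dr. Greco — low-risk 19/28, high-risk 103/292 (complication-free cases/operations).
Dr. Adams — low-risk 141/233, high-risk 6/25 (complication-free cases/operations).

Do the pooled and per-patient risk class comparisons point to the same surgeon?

No

Low-risk: Dr. Greco 19/28 = 67.9%, Dr. Adams 141/233 = 60.5% → Dr. Greco
High-risk: Dr. Greco 103/292 = 35.3%, Dr. Adams 6/25 = 24.0% → Dr. Greco
Overall: Dr. Greco 122/320 = 38.1%, Dr. Adams 147/258 = 57.0% → Dr. Adams
Dr. Greco wins each patient risk group but Dr. Adams wins overall — the comparison reverses. Dr. Greco's operations skew toward high-risk, which has a lower base rate.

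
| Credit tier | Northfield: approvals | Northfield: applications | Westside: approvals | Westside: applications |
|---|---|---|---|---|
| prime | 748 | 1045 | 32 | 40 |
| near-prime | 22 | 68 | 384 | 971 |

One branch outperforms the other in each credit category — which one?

Westside

Prime: Northfield 748/1045 = 71.6%, Westside 32/40 = 80.0% → Westside
Near-prime: Northfield 22/68 = 32.4%, Westside 384/971 = 39.5% → Westside
Westside has the higher rate in both groups.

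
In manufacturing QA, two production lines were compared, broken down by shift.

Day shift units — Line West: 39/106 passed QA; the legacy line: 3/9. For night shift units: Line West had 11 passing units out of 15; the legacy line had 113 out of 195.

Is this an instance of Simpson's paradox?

Yes

Day shift: Line West 39/106 = 36.8%, the legacy line 3/9 = 33.3% → Line West
Night shift: Line West 11/15 = 73.3%, the legacy line 113/195 = 57.9% → Line West
Overall: Line West 50/121 = 41.3%, the legacy line 116/204 = 56.9% → the legacy line
Line West wins each shift group but the legacy line wins overall — the comparison reverses. Line West's units skew toward day shift, which has a lower base rate.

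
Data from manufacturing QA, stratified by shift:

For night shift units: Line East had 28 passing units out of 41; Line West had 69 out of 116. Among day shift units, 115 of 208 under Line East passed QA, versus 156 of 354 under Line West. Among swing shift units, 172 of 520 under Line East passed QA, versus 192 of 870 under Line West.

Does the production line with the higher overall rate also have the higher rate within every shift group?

Yes

Night shift: Line East 28/41 = 68.3%, Line West 69/116 = 59.5% → Line East
Day shift: Line East 115/208 = 55.3%, Line West 156/354 = 44.1% → Line East
Swing shift: Line East 172/520 = 33.1%, Line West 192/870 = 22.1% → Line East
Overall: Line East 315/769 = 41.0%, Line West 417/1340 = 31.1% → Line East
Line East wins overall and in every shift group — no reversal.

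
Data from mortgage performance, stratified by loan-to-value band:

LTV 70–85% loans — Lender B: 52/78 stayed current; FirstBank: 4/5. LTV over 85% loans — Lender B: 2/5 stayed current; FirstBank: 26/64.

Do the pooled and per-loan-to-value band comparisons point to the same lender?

LTV 70–85%: Lender B 52/78 = 66.7%, FirstBank 4/5 = 80.0% → FirstBank
LTV over 85%: Lender B 2/5 = 40.0%, FirstBank 26/64 = 40.6% → FirstBank
Overall: Lender B 54/83 = 65.1%, FirstBank 30/69 = 43.5% → Lender B
FirstBank wins each loan-to-value group but Lender B wins overall — the comparison reverses. FirstBank's loans skew toward LTV over 85%, which has a lower base rate.

No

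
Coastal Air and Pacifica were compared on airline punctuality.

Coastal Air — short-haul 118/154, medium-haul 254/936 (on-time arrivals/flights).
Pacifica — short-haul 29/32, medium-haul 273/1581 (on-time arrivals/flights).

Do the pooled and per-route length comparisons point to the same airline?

No

Short-haul: Coastal Air 118/154 = 76.6%, Pacifica 29/32 = 90.6% → Pacifica
Medium-haul: Coastal Air 254/936 = 27.1%, Pacifica 273/1581 = 17.3% → Coastal Air
Overall: Coastal Air 372/1090 = 34.1%, Pacifica 302/1613 = 18.7% → Coastal Air
Neither sweeps: Coastal Air wins 1 of 2 groups, Pacifica wins 1. Coastal Air wins overall but not every group — no Simpson reversal.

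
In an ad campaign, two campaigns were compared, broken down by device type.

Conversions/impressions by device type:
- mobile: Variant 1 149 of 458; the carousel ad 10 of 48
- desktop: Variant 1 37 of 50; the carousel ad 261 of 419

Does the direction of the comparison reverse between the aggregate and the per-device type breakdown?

Mobile: Variant 1 149/458 = 32.5%, the carousel ad 10/48 = 20.8% → Variant 1
Desktop: Variant 1 37/50 = 74.0%, the carousel ad 261/419 = 62.3% → Variant 1
Overall: Variant 1 186/508 = 36.6%, the carousel ad 271/467 = 58.0% → the carousel ad
Variant 1 wins each device group but the carousel ad wins overall — the comparison reverses. Variant 1's impressions skew toward mobile, which has a lower base rate.

Yes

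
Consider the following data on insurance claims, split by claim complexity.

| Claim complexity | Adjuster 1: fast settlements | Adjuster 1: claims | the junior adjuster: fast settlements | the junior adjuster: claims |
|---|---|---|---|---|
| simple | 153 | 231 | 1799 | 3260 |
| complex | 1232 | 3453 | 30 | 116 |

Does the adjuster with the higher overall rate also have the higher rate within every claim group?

Simple: Adjuster 1 153/231 = 66.2%, the junior adjuster 1799/3260 = 55.2% → Adjuster 1
Complex: Adjuster 1 1232/3453 = 35.7%, the junior adjuster 30/116 = 25.9% → Adjuster 1
Overall: Adjuster 1 1385/3684 = 37.6%, the junior adjuster 1829/3376 = 54.2% → the junior adjuster
Adjuster 1 wins each claim group but the junior adjuster wins overall — the comparison reverses. Adjuster 1's claims skew toward complex, which has a lower base rate.

No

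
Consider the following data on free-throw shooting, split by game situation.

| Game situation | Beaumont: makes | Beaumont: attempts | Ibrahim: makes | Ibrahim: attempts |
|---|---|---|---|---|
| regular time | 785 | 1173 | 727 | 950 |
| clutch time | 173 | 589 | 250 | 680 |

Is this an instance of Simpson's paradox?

Regular time: Beaumont 785/1173 = 66.9%, Ibrahim 727/950 = 76.5% → Ibrahim
Clutch time: Beaumont 173/589 = 29.4%, Ibrahim 250/680 = 36.8% → Ibrahim
Overall: Beaumont 958/1762 = 54.4%, Ibrahim 977/1630 = 59.9% → Ibrahim
Ibrahim wins overall and in every game group — no reversal.

No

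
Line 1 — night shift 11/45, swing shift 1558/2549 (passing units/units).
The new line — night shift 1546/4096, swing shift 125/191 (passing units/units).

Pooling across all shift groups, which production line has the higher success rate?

Line 1

Night shift: Line 1 11/45 = 24.4%, the new line 1546/4096 = 37.7% → the new line
Swing shift: Line 1 1558/2549 = 61.1%, the new line 125/191 = 65.4% → the new line
Overall: Line 1 1569/2594 = 60.5%, the new line 1671/4287 = 39.0% → Line 1
(The new line wins every shift group but Line 1 wins overall — the new line's units skew toward the low-rate night shift group.)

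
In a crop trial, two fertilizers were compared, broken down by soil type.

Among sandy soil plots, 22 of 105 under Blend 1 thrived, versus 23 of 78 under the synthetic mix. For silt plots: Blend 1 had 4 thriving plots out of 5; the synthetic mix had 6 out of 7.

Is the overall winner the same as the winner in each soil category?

Yes

Sandy soil: Blend 1 22/105 = 21.0%, the synthetic mix 23/78 = 29.5% → the synthetic mix
Silt: Blend 1 4/5 = 80.0%, the synthetic mix 6/7 = 85.7% → the synthetic mix
Overall: Blend 1 26/110 = 23.6%, the synthetic mix 29/85 = 34.1% → the synthetic mix
The synthetic mix wins overall and in every soil group — no reversal.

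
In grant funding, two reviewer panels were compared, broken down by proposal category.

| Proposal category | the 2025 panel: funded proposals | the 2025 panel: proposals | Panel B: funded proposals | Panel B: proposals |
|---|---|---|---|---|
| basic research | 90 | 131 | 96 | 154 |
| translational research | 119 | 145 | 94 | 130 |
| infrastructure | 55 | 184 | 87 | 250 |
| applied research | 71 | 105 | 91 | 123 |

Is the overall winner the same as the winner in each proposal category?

Basic research: the 2025 panel 90/131 = 68.7%, Panel B 96/154 = 62.3% → the 2025 panel
Translational research: the 2025 panel 119/145 = 82.1%, Panel B 94/130 = 72.3% → the 2025 panel
Infrastructure: the 2025 panel 55/184 = 29.9%, Panel B 87/250 = 34.8% → Panel B
Applied research: the 2025 panel 71/105 = 67.6%, Panel B 91/123 = 74.0% → Panel B
Overall: the 2025 panel 335/565 = 59.3%, Panel B 368/657 = 56.0% → the 2025 panel
Neither sweeps: the 2025 panel wins 2 of 4 groups, Panel B wins 2. The 2025 panel wins overall but not every group — no Simpson reversal.

No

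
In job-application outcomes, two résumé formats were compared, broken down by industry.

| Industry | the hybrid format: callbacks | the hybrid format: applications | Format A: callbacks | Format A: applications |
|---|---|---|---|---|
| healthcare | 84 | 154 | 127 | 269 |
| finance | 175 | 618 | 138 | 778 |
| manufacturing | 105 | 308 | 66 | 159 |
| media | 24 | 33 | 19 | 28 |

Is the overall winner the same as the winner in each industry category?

No

Healthcare: the hybrid format 84/154 = 54.5%, Format A 127/269 = 47.2% → the hybrid format
Finance: the hybrid format 175/618 = 28.3%, Format A 138/778 = 17.7% → the hybrid format
Manufacturing: the hybrid format 105/308 = 34.1%, Format A 66/159 = 41.5% → Format A
Media: the hybrid format 24/33 = 72.7%, Format A 19/28 = 67.9% → the hybrid format
Overall: the hybrid format 388/1113 = 34.9%, Format A 350/1234 = 28.4% → the hybrid format
Neither sweeps: the hybrid format wins 3 of 4 groups, Format A wins 1. The hybrid format wins overall but not every group — no Simpson reversal.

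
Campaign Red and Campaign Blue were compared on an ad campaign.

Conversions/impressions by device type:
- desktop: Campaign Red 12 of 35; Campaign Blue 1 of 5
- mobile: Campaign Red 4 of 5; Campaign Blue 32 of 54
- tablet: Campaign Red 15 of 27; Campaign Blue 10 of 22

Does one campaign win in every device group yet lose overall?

Desktop: Campaign Red 12/35 = 34.3%, Campaign Blue 1/5 = 20.0% → Campaign Red
Mobile: Campaign Red 4/5 = 80.0%, Campaign Blue 32/54 = 59.3% → Campaign Red
Tablet: Campaign Red 15/27 = 55.6%, Campaign Blue 10/22 = 45.5% → Campaign Red
Overall: Campaign Red 31/67 = 46.3%, Campaign Blue 43/81 = 53.1% → Campaign Blue
Campaign Red wins each device group but Campaign Blue wins overall — the comparison reverses. Campaign Red's impressions skew toward desktop, which has a lower base rate.

Yes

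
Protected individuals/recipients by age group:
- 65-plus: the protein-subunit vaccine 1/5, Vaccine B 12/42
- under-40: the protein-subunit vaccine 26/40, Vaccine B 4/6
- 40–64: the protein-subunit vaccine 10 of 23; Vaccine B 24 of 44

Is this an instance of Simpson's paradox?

Yes

65-plus: the protein-subunit vaccine 1/5 = 20.0%, Vaccine B 12/42 = 28.6% → Vaccine B
Under-40: the protein-subunit vaccine 26/40 = 65.0%, Vaccine B 4/6 = 66.7% → Vaccine B
40–64: the protein-subunit vaccine 10/23 = 43.5%, Vaccine B 24/44 = 54.5% → Vaccine B
Overall: the protein-subunit vaccine 37/68 = 54.4%, Vaccine B 40/92 = 43.5% → the protein-subunit vaccine
Vaccine B wins each age group but the protein-subunit vaccine wins overall — the comparison reverses. Vaccine B's recipients skew toward 65-plus, which has a lower base rate.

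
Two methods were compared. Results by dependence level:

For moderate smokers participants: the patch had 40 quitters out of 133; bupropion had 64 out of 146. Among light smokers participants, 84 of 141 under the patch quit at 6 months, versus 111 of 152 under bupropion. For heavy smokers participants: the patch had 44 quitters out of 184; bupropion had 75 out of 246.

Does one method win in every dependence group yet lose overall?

Moderate smokers: the patch 40/133 = 30.1%, bupropion 64/146 = 43.8% → bupropion
Light smokers: the patch 84/141 = 59.6%, bupropion 111/152 = 73.0% → bupropion
Heavy smokers: the patch 44/184 = 23.9%, bupropion 75/246 = 30.5% → bupropion
Overall: the patch 168/458 = 36.7%, bupropion 250/544 = 46.0% → bupropion
Bupropion wins overall and in every dependence group — no reversal.

No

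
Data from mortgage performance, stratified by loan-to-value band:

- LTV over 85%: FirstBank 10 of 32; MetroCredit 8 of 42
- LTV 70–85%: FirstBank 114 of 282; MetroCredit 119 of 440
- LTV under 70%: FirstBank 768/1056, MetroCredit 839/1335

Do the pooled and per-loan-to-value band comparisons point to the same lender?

LTV over 85%: FirstBank 10/32 = 31.2%, MetroCredit 8/42 = 19.0% → FirstBank
LTV 70–85%: FirstBank 114/282 = 40.4%, MetroCredit 119/440 = 27.0% → FirstBank
LTV under 70%: FirstBank 768/1056 = 72.7%, MetroCredit 839/1335 = 62.8% → FirstBank
Overall: FirstBank 892/1370 = 65.1%, MetroCredit 966/1817 = 53.2% → FirstBank
FirstBank wins overall and in every loan-to-value group — no reversal.

Yes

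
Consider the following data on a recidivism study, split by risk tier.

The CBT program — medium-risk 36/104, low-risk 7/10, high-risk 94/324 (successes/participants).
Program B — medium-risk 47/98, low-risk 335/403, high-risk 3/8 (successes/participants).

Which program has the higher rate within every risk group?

Program B

Medium-risk: the CBT program 36/104 = 34.6%, Program B 47/98 = 48.0% → Program B
Low-risk: the CBT program 7/10 = 70.0%, Program B 335/403 = 83.1% → Program B
High-risk: the CBT program 94/324 = 29.0%, Program B 3/8 = 37.5% → Program B
Program B has the higher rate in all 3 groups.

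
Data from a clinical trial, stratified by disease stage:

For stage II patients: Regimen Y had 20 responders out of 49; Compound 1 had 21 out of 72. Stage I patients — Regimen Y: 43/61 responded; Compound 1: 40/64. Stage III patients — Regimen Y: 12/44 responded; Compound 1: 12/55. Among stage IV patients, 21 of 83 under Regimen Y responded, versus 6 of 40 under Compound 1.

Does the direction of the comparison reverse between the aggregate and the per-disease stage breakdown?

No

Stage II: Regimen Y 20/49 = 40.8%, Compound 1 21/72 = 29.2% → Regimen Y
Stage I: Regimen Y 43/61 = 70.5%, Compound 1 40/64 = 62.5% → Regimen Y
Stage III: Regimen Y 12/44 = 27.3%, Compound 1 12/55 = 21.8% → Regimen Y
Stage IV: Regimen Y 21/83 = 25.3%, Compound 1 6/40 = 15.0% → Regimen Y
Overall: Regimen Y 96/237 = 40.5%, Compound 1 79/231 = 34.2% → Regimen Y
Regimen Y wins overall and in every disease group — no reversal.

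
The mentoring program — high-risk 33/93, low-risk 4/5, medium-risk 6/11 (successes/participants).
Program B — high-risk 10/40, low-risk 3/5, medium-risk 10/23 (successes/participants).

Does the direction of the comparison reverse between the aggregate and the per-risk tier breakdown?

High-risk: the mentoring program 33/93 = 35.5%, Program B 10/40 = 25.0% → the mentoring program
Low-risk: the mentoring program 4/5 = 80.0%, Program B 3/5 = 60.0% → the mentoring program
Medium-risk: the mentoring program 6/11 = 54.5%, Program B 10/23 = 43.5% → the mentoring program
Overall: the mentoring program 43/109 = 39.4%, Program B 23/68 = 33.8% → the mentoring program
The mentoring program wins overall and in every risk group — no reversal.

No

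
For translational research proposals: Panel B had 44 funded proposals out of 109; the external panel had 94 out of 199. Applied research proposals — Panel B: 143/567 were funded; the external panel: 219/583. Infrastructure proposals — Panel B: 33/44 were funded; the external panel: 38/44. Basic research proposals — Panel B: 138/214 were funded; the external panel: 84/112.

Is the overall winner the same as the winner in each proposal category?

Yes

Translational research: Panel B 44/109 = 40.4%, the external panel 94/199 = 47.2% → the external panel
Applied research: Panel B 143/567 = 25.2%, the external panel 219/583 = 37.6% → the external panel
Infrastructure: Panel B 33/44 = 75.0%, the external panel 38/44 = 86.4% → the external panel
Basic research: Panel B 138/214 = 64.5%, the external panel 84/112 = 75.0% → the external panel
Overall: Panel B 358/934 = 38.3%, the external panel 435/938 = 46.4% → the external panel
The external panel wins overall and in every proposal group — no reversal.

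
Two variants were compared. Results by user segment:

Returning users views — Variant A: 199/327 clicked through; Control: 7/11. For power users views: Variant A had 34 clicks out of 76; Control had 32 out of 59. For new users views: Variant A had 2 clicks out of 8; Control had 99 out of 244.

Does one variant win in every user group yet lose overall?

Returning users: Variant A 199/327 = 60.9%, Control 7/11 = 63.6% → Control
Power users: Variant A 34/76 = 44.7%, Control 32/59 = 54.2% → Control
New users: Variant A 2/8 = 25.0%, Control 99/244 = 40.6% → Control
Overall: Variant A 235/411 = 57.2%, Control 138/314 = 43.9% → Variant A
Control wins each user group but Variant A wins overall — the comparison reverses. Control's views skew toward new users, which has a lower base rate.

Yes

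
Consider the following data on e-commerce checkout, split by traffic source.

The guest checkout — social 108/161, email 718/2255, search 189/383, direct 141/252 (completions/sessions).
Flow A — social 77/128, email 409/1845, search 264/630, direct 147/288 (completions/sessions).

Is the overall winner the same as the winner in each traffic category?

Yes

Social: the guest checkout 108/161 = 67.1%, Flow A 77/128 = 60.2% → the guest checkout
Email: the guest checkout 718/2255 = 31.8%, Flow A 409/1845 = 22.2% → the guest checkout
Search: the guest checkout 189/383 = 49.3%, Flow A 264/630 = 41.9% → the guest checkout
Direct: the guest checkout 141/252 = 56.0%, Flow A 147/288 = 51.0% → the guest checkout
Overall: the guest checkout 1156/3051 = 37.9%, Flow A 897/2891 = 31.0% → the guest checkout
The guest checkout wins overall and in every traffic group — no reversal.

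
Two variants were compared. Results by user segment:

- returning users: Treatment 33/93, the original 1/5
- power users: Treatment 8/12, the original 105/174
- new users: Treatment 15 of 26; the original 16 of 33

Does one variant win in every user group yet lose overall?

Yes

Returning users: Treatment 33/93 = 35.5%, the original 1/5 = 20.0% → Treatment
Power users: Treatment 8/12 = 66.7%, the original 105/174 = 60.3% → Treatment
New users: Treatment 15/26 = 57.7%, the original 16/33 = 48.5% → Treatment
Overall: Treatment 56/131 = 42.7%, the original 122/212 = 57.5% → the original
Treatment wins each user group but the original wins overall — the comparison reverses. Treatment's views skew toward returning users, which has a lower base rate.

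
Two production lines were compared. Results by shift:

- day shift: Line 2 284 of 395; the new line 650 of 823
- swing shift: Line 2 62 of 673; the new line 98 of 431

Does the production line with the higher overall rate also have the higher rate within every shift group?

Day shift: Line 2 284/395 = 71.9%, the new line 650/823 = 79.0% → the new line
Swing shift: Line 2 62/673 = 9.2%, the new line 98/431 = 22.7% → the new line
Overall: Line 2 346/1068 = 32.4%, the new line 748/1254 = 59.6% → the new line
The new line wins overall and in every shift group — no reversal.

Yes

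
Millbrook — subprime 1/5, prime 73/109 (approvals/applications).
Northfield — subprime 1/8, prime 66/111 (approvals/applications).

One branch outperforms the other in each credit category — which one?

Subprime: Millbrook 1/5 = 20.0%, Northfield 1/8 = 12.5% → Millbrook
Prime: Millbrook 73/109 = 67.0%, Northfield 66/111 = 59.5% → Millbrook
Millbrook has the higher rate in both groups.

Millbrook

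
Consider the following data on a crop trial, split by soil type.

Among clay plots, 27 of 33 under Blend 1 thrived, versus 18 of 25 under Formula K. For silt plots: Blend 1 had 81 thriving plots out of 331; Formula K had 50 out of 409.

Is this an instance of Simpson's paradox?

No

Clay: Blend 1 27/33 = 81.8%, Formula K 18/25 = 72.0% → Blend 1
Silt: Blend 1 81/331 = 24.5%, Formula K 50/409 = 12.2% → Blend 1
Overall: Blend 1 108/364 = 29.7%, Formula K 68/434 = 15.7% → Blend 1
Blend 1 wins overall and in every soil group — no reversal.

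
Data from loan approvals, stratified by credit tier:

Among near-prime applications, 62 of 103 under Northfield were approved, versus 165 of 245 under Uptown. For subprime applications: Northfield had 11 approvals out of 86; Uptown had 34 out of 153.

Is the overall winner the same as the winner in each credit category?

Near-prime: Northfield 62/103 = 60.2%, Uptown 165/245 = 67.3% → Uptown
Subprime: Northfield 11/86 = 12.8%, Uptown 34/153 = 22.2% → Uptown
Overall: Northfield 73/189 = 38.6%, Uptown 199/398 = 50.0% → Uptown
Uptown wins overall and in every credit group — no reversal.

Yes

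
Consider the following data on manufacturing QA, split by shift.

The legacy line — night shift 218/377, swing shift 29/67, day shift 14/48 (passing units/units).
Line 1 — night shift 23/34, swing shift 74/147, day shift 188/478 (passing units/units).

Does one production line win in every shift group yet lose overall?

Yes

Night shift: the legacy line 218/377 = 57.8%, Line 1 23/34 = 67.6% → Line 1
Swing shift: the legacy line 29/67 = 43.3%, Line 1 74/147 = 50.3% → Line 1
Day shift: the legacy line 14/48 = 29.2%, Line 1 188/478 = 39.3% → Line 1
Overall: the legacy line 261/492 = 53.0%, Line 1 285/659 = 43.2% → the legacy line
Line 1 wins each shift group but the legacy line wins overall — the comparison reverses. Line 1's units skew toward day shift, which has a lower base rate.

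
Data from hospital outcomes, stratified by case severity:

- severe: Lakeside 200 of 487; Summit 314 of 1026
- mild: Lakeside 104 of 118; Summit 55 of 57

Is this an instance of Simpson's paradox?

No

Severe: Lakeside 200/487 = 41.1%, Summit 314/1026 = 30.6% → Lakeside
Mild: Lakeside 104/118 = 88.1%, Summit 55/57 = 96.5% → Summit
Overall: Lakeside 304/605 = 50.2%, Summit 369/1083 = 34.1% → Lakeside
Neither sweeps: Lakeside wins 1 of 2 groups, Summit wins 1. Lakeside wins overall but not every group — no Simpson reversal.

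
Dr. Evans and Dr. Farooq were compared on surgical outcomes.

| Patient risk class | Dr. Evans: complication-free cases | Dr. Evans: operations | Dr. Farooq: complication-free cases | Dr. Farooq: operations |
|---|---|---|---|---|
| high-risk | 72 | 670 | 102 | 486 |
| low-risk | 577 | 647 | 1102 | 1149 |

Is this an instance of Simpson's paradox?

High-risk: Dr. Evans 72/670 = 10.7%, Dr. Farooq 102/486 = 21.0% → Dr. Farooq
Low-risk: Dr. Evans 577/647 = 89.2%, Dr. Farooq 1102/1149 = 95.9% → Dr. Farooq
Overall: Dr. Evans 649/1317 = 49.3%, Dr. Farooq 1204/1635 = 73.6% → Dr. Farooq
Dr. Farooq wins overall and in every patient risk group — no reversal.

No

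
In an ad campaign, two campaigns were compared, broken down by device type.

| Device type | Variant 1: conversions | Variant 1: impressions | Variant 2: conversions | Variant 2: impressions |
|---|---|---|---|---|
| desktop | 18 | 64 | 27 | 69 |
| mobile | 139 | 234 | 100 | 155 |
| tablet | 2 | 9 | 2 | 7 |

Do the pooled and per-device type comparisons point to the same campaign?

Desktop: Variant 1 18/64 = 28.1%, Variant 2 27/69 = 39.1% → Variant 2
Mobile: Variant 1 139/234 = 59.4%, Variant 2 100/155 = 64.5% → Variant 2
Tablet: Variant 1 2/9 = 22.2%, Variant 2 2/7 = 28.6% → Variant 2
Overall: Variant 1 159/307 = 51.8%, Variant 2 129/231 = 55.8% → Variant 2
Variant 2 wins overall and in every device group — no reversal.

Yes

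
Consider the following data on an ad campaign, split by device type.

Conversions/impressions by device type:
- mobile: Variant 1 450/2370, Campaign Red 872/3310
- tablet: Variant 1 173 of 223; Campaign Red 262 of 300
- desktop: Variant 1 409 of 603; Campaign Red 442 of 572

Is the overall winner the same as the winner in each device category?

Mobile: Variant 1 450/2370 = 19.0%, Campaign Red 872/3310 = 26.3% → Campaign Red
Tablet: Variant 1 173/223 = 77.6%, Campaign Red 262/300 = 87.3% → Campaign Red
Desktop: Variant 1 409/603 = 67.8%, Campaign Red 442/572 = 77.3% → Campaign Red
Overall: Variant 1 1032/3196 = 32.3%, Campaign Red 1576/4182 = 37.7% → Campaign Red
Campaign Red wins overall and in every device group — no reversal.

Yes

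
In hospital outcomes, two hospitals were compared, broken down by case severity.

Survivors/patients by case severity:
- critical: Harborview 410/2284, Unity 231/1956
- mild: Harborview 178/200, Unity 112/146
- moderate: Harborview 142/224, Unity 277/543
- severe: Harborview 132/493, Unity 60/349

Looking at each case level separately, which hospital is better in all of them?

Harborview

Critical: Harborview 410/2284 = 18.0%, Unity 231/1956 = 11.8% → Harborview
Mild: Harborview 178/200 = 89.0%, Unity 112/146 = 76.7% → Harborview
Moderate: Harborview 142/224 = 63.4%, Unity 277/543 = 51.0% → Harborview
Severe: Harborview 132/493 = 26.8%, Unity 60/349 = 17.2% → Harborview
Harborview has the higher rate in all 4 groups.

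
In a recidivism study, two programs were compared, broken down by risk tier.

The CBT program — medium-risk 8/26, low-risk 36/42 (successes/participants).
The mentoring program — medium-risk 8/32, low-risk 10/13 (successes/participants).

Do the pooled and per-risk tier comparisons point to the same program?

Yes

Medium-risk: the CBT program 8/26 = 30.8%, the mentoring program 8/32 = 25.0% → the CBT program
Low-risk: the CBT program 36/42 = 85.7%, the mentoring program 10/13 = 76.9% → the CBT program
Overall: the CBT program 44/68 = 64.7%, the mentoring program 18/45 = 40.0% → the CBT program
The CBT program wins overall and in every risk group — no reversal.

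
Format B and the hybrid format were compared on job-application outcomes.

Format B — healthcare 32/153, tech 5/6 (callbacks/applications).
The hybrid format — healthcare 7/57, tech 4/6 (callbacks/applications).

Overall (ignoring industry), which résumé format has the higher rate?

Healthcare: Format B 32/153 = 20.9%, the hybrid format 7/57 = 12.3% → Format B
Tech: Format B 5/6 = 83.3%, the hybrid format 4/6 = 66.7% → Format B
Overall: Format B 37/159 = 23.3%, the hybrid format 11/63 = 17.5% → Format B

Format B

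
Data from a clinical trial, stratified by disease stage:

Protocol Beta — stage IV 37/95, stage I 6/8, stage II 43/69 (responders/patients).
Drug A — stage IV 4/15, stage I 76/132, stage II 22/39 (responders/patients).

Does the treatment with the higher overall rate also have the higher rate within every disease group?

Stage IV: Protocol Beta 37/95 = 38.9%, Drug A 4/15 = 26.7% → Protocol Beta
Stage I: Protocol Beta 6/8 = 75.0%, Drug A 76/132 = 57.6% → Protocol Beta
Stage II: Protocol Beta 43/69 = 62.3%, Drug A 22/39 = 56.4% → Protocol Beta
Overall: Protocol Beta 86/172 = 50.0%, Drug A 102/186 = 54.8% → Drug A
Protocol Beta wins each disease group but Drug A wins overall — the comparison reverses. Protocol Beta's patients skew toward stage IV, which has a lower base rate.

No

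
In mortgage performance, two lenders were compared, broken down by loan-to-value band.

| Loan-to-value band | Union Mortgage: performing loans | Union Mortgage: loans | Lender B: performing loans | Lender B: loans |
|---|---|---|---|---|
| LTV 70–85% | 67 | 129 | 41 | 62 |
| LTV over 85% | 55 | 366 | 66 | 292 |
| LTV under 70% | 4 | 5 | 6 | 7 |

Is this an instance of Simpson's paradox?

No

LTV 70–85%: Union Mortgage 67/129 = 51.9%, Lender B 41/62 = 66.1% → Lender B
LTV over 85%: Union Mortgage 55/366 = 15.0%, Lender B 66/292 = 22.6% → Lender B
LTV under 70%: Union Mortgage 4/5 = 80.0%, Lender B 6/7 = 85.7% → Lender B
Overall: Union Mortgage 126/500 = 25.2%, Lender B 113/361 = 31.3% → Lender B
Lender B wins overall and in every loan-to-value group — no reversal.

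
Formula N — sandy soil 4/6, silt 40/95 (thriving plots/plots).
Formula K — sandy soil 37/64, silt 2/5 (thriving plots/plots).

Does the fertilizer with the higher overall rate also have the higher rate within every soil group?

Sandy soil: Formula N 4/6 = 66.7%, Formula K 37/64 = 57.8% → Formula N
Silt: Formula N 40/95 = 42.1%, Formula K 2/5 = 40.0% → Formula N
Overall: Formula N 44/101 = 43.6%, Formula K 39/69 = 56.5% → Formula K
Formula N wins each soil group but Formula K wins overall — the comparison reverses. Formula N's plots skew toward silt, which has a lower base rate.

No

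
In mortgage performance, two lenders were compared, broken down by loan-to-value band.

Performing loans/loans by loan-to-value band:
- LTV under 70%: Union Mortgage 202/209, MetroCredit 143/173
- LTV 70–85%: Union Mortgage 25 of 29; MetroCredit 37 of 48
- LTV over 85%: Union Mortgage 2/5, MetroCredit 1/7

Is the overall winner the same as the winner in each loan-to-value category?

Yes

LTV under 70%: Union Mortgage 202/209 = 96.7%, MetroCredit 143/173 = 82.7% → Union Mortgage
LTV 70–85%: Union Mortgage 25/29 = 86.2%, MetroCredit 37/48 = 77.1% → Union Mortgage
LTV over 85%: Union Mortgage 2/5 = 40.0%, MetroCredit 1/7 = 14.3% → Union Mortgage
Overall: Union Mortgage 229/243 = 94.2%, MetroCredit 181/228 = 79.4% → Union Mortgage
Union Mortgage wins overall and in every loan-to-value group — no reversal.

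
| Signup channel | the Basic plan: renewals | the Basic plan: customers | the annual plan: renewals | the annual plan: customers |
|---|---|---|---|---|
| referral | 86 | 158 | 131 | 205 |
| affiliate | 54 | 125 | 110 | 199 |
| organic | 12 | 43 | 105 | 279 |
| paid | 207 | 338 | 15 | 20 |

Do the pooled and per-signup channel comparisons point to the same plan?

No

Referral: the Basic plan 86/158 = 54.4%, the annual plan 131/205 = 63.9% → the annual plan
Affiliate: the Basic plan 54/125 = 43.2%, the annual plan 110/199 = 55.3% → the annual plan
Organic: the Basic plan 12/43 = 27.9%, the annual plan 105/279 = 37.6% → the annual plan
Paid: the Basic plan 207/338 = 61.2%, the annual plan 15/20 = 75.0% → the annual plan
Overall: the Basic plan 359/664 = 54.1%, the annual plan 361/703 = 51.4% → the Basic plan
The annual plan wins each signup group but the Basic plan wins overall — the comparison reverses. The annual plan's customers skew toward organic, which has a lower base rate.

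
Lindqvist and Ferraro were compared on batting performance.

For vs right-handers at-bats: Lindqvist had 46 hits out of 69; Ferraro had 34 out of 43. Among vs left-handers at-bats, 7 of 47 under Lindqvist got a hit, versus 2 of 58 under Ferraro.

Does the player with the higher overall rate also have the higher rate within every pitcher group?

Vs right-handers: Lindqvist 46/69 = 66.7%, Ferraro 34/43 = 79.1% → Ferraro
Vs left-handers: Lindqvist 7/47 = 14.9%, Ferraro 2/58 = 3.4% → Lindqvist
Overall: Lindqvist 53/116 = 45.7%, Ferraro 36/101 = 35.6% → Lindqvist
Neither sweeps: Lindqvist wins 1 of 2 groups, Ferraro wins 1. Lindqvist wins overall but not every group — no Simpson reversal.

No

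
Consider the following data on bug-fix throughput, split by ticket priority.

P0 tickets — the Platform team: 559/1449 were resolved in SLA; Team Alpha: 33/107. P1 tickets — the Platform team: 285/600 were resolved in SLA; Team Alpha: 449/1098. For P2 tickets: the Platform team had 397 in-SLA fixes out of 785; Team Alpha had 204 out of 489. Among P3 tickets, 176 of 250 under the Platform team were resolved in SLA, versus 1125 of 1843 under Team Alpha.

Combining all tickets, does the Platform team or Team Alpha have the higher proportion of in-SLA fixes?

Team Alpha

P0: the Platform team 559/1449 = 38.6%, Team Alpha 33/107 = 30.8% → the Platform team
P1: the Platform team 285/600 = 47.5%, Team Alpha 449/1098 = 40.9% → the Platform team
P2: the Platform team 397/785 = 50.6%, Team Alpha 204/489 = 41.7% → the Platform team
P3: the Platform team 176/250 = 70.4%, Team Alpha 1125/1843 = 61.0% → the Platform team
Overall: the Platform team 1417/3084 = 45.9%, Team Alpha 1811/3537 = 51.2% → Team Alpha
(The Platform team wins every ticket group but Team Alpha wins overall — the Platform team's tickets skew toward the low-rate P0 group.)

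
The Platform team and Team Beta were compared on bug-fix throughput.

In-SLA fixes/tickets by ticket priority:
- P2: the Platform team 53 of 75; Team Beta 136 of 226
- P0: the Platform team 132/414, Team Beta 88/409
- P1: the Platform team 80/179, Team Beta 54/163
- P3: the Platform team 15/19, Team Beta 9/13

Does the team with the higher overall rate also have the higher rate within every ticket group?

P2: the Platform team 53/75 = 70.7%, Team Beta 136/226 = 60.2% → the Platform team
P0: the Platform team 132/414 = 31.9%, Team Beta 88/409 = 21.5% → the Platform team
P1: the Platform team 80/179 = 44.7%, Team Beta 54/163 = 33.1% → the Platform team
P3: the Platform team 15/19 = 78.9%, Team Beta 9/13 = 69.2% → the Platform team
Overall: the Platform team 280/687 = 40.8%, Team Beta 287/811 = 35.4% → the Platform team
The Platform team wins overall and in every ticket group — no reversal.

Yes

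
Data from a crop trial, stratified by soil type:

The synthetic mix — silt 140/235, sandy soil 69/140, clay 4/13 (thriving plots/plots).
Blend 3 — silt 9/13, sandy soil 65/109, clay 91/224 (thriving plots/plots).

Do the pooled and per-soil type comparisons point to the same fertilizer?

Silt: the synthetic mix 140/235 = 59.6%, Blend 3 9/13 = 69.2% → Blend 3
Sandy soil: the synthetic mix 69/140 = 49.3%, Blend 3 65/109 = 59.6% → Blend 3
Clay: the synthetic mix 4/13 = 30.8%, Blend 3 91/224 = 40.6% → Blend 3
Overall: the synthetic mix 213/388 = 54.9%, Blend 3 165/346 = 47.7% → the synthetic mix
Blend 3 wins each soil group but the synthetic mix wins overall — the comparison reverses. Blend 3's plots skew toward clay, which has a lower base rate.

No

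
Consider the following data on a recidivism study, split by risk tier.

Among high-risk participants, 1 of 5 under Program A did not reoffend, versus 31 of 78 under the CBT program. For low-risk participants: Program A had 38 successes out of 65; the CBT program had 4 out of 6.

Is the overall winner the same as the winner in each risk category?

High-risk: Program A 1/5 = 20.0%, the CBT program 31/78 = 39.7% → the CBT program
Low-risk: Program A 38/65 = 58.5%, the CBT program 4/6 = 66.7% → the CBT program
Overall: Program A 39/70 = 55.7%, the CBT program 35/84 = 41.7% → Program A
The CBT program wins each risk group but Program A wins overall — the comparison reverses. The CBT program's participants skew toward high-risk, which has a lower base rate.

No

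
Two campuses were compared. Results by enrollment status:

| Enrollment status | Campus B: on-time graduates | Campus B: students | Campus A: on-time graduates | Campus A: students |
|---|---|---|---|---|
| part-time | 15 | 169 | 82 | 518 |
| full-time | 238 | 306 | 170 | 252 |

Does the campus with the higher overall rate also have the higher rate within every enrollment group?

Part-time: Campus B 15/169 = 8.9%, Campus A 82/518 = 15.8% → Campus A
Full-time: Campus B 238/306 = 77.8%, Campus A 170/252 = 67.5% → Campus B
Overall: Campus B 253/475 = 53.3%, Campus A 252/770 = 32.7% → Campus B
Neither sweeps: Campus B wins 1 of 2 groups, Campus A wins 1. Campus B wins overall but not every group — no Simpson reversal.

No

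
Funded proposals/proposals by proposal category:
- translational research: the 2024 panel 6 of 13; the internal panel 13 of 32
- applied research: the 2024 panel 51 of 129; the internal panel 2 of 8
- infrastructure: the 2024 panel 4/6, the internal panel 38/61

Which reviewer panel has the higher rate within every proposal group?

Translational research: the 2024 panel 6/13 = 46.2%, the internal panel 13/32 = 40.6% → the 2024 panel
Applied research: the 2024 panel 51/129 = 39.5%, the internal panel 2/8 = 25.0% → the 2024 panel
Infrastructure: the 2024 panel 4/6 = 66.7%, the internal panel 38/61 = 62.3% → the 2024 panel
The 2024 panel has the higher rate in all 3 groups.

the 2024 panel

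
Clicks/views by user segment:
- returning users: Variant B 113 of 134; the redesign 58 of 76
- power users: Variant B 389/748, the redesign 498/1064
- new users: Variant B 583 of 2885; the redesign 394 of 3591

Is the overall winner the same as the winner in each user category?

Yes

Returning users: Variant B 113/134 = 84.3%, the redesign 58/76 = 76.3% → Variant B
Power users: Variant B 389/748 = 52.0%, the redesign 498/1064 = 46.8% → Variant B
New users: Variant B 583/2885 = 20.2%, the redesign 394/3591 = 11.0% → Variant B
Overall: Variant B 1085/3767 = 28.8%, the redesign 950/4731 = 20.1% → Variant B
Variant B wins overall and in every user group — no reversal.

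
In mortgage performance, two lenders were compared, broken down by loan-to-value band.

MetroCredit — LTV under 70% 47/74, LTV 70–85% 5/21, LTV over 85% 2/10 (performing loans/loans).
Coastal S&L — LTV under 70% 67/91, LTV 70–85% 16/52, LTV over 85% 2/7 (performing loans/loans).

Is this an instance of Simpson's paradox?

LTV under 70%: MetroCredit 47/74 = 63.5%, Coastal S&L 67/91 = 73.6% → Coastal S&L
LTV 70–85%: MetroCredit 5/21 = 23.8%, Coastal S&L 16/52 = 30.8% → Coastal S&L
LTV over 85%: MetroCredit 2/10 = 20.0%, Coastal S&L 2/7 = 28.6% → Coastal S&L
Overall: MetroCredit 54/105 = 51.4%, Coastal S&L 85/150 = 56.7% → Coastal S&L
Coastal S&L wins overall and in every loan-to-value group — no reversal.

No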